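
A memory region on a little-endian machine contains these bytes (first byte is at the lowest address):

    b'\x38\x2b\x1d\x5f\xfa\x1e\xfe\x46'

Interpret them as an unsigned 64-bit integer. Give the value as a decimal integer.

Little-endian: lowest address holds the least-significant byte.
Reassemble most-significant byte first: 46 FE 1E FA 5F 1D 2B 38 → 0x46FE1EFA5F1D2B38.
0x46FE1EFA5F1D2B38 = 5115560287425866552.

5115560287425866552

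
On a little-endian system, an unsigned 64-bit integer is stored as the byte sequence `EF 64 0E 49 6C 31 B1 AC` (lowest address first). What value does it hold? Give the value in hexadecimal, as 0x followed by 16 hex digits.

0xACB1316C490E64EF

Little-endian: lowest address holds the least-significant byte.
Reassemble most-significant byte first: AC B1 31 6C 49 0E 64 EF → 0xACB1316C490E64EF.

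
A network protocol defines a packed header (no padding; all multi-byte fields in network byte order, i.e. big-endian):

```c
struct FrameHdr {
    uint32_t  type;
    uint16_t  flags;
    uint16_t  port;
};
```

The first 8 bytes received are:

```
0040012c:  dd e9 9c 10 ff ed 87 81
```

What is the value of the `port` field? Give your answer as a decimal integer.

34689

`port` follows `type` (4 B), `flags` (2 B), so it starts at offset 4 + 2 = 6 and occupies 2 bytes.
Bytes at offsets 6..7: 87 81.
Big-endian stores the most-significant byte at the lowest address.
The bytes are already most-significant first: 0x8781.
0x8781 = 34689.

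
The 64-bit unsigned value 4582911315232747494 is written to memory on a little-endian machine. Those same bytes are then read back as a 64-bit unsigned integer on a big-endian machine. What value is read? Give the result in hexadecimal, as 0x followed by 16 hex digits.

0xE6EF90558FC5993F

4582911315232747494 in 64-bit hexadecimal is 0x3F99C58F5590EFE6.
Stored little-endian, the bytes at ascending addresses are E6 EF 90 55 8F C5 99 3F.
Read back as big-endian, the last byte is least significant, giving 0xE6EF90558FC5993F.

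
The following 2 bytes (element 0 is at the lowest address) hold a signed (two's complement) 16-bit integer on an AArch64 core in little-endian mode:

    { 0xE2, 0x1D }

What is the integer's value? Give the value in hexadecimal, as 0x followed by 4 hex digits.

0x1DE2

Little-endian: lowest address holds the least-significant byte.
Reassemble most-significant byte first: 1D E2 → 0x1DE2.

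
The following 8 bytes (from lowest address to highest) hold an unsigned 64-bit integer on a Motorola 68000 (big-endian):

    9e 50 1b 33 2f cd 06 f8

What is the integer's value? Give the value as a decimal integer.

11407647762788714232

Big-endian: lowest address holds the most-significant byte.
The bytes are already most-significant first: 0x9E501B332FCD06F8.
0x9E501B332FCD06F8 = 11407647762788714232.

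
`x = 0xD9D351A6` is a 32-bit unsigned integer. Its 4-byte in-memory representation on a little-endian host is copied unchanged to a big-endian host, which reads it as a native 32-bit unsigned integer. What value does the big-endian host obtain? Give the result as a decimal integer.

Stored little-endian, the bytes at ascending addresses are A6 51 D3 D9.
Read back as big-endian, the last byte is least significant, giving 0xA651D3D9.
0xA651D3D9 = 2790380505.

2790380505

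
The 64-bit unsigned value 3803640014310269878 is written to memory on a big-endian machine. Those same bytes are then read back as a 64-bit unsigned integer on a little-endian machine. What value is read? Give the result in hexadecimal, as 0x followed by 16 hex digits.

0xB6E36CC2703EC934

3803640014310269878 in 64-bit hexadecimal is 0x34C93E70C26CE3B6.
Stored big-endian, the bytes at ascending addresses are 34 C9 3E 70 C2 6C E3 B6.
Read back as little-endian, the first byte is least significant, giving 0xB6E36CC2703EC934.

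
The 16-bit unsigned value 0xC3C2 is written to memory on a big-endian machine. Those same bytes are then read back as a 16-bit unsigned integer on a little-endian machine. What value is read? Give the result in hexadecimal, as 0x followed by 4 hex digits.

Stored big-endian, the bytes at ascending addresses are C3 C2.
Read back as little-endian, the first byte is least significant, giving 0xC2C3.

0xC2C3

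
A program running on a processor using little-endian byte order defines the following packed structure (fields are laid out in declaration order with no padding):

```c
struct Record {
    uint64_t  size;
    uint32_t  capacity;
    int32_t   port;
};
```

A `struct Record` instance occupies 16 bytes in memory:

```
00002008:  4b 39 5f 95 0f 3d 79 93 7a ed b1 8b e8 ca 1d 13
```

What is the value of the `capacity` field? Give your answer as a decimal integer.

2343693690

`capacity` follows `size` (8 bytes), so it starts at byte offset 8 and occupies 4 bytes.
Bytes at offsets 8..11: 7A ED B1 8B.
Little-endian stores the least-significant byte at the lowest address.
Reassemble most-significant byte first: 8B B1 ED 7A → 0x8BB1ED7A.
0x8BB1ED7A = 2343693690.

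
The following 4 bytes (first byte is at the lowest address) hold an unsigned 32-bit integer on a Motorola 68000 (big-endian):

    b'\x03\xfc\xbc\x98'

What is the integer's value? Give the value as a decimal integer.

66895000

Big-endian: lowest address holds the most-significant byte.
The bytes are already most-significant first: 0x03FCBC98.
0x03FCBC98 = 66895000.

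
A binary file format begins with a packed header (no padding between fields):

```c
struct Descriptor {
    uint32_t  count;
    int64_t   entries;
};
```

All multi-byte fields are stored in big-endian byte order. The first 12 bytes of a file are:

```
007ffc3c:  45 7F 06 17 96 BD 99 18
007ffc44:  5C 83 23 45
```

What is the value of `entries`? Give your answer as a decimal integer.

`entries` follows `count` (4 bytes), so it starts at byte offset 4 and occupies 8 bytes.
Bytes at offsets 4..11: 96 BD 99 18 5C 83 23 45.
Big-endian: lowest address holds the most-significant byte.
The bytes are already most-significant first: 0x96BD99185C832345.
Top bit is set, so as a signed 64-bit value this is 0x96BD99185C832345 − 2^64 = -7584737867511684283.

-7584737867511684283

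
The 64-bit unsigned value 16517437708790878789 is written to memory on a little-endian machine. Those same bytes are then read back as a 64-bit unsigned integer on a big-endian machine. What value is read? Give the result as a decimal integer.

4995089296810195429

16517437708790878789 in 64-bit hexadecimal is 0xE539BA15401F5245.
Stored little-endian, the bytes at ascending addresses are 45 52 1F 40 15 BA 39 E5.
Read back as big-endian, the last byte is least significant, giving 0x45521F4015BA39E5.
0x45521F4015BA39E5 = 4995089296810195429.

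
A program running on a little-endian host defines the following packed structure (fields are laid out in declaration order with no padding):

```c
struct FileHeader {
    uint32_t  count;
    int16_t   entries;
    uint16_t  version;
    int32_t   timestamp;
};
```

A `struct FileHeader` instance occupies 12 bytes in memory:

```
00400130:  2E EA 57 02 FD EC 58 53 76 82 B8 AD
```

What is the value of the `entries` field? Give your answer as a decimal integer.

-4867

`entries` follows `count` (4 bytes), so it starts at byte offset 4 and occupies 2 bytes.
Bytes at offsets 4..5: FD EC.
Little-endian: lowest address holds the least-significant byte.
Reassemble most-significant byte first: EC FD → 0xECFD.
Top bit is set, so as a signed 16-bit value this is 0xECFD − 2^16 = -4867.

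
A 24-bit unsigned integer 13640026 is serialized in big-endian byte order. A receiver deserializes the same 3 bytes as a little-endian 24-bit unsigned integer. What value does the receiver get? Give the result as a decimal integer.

13640026 in 24-bit hexadecimal is 0xD0215A.
Stored big-endian, the bytes at ascending addresses are D0 21 5A.
Read back as little-endian, the first byte is least significant, giving 0x5A21D0.
0x5A21D0 = 5906896.

5906896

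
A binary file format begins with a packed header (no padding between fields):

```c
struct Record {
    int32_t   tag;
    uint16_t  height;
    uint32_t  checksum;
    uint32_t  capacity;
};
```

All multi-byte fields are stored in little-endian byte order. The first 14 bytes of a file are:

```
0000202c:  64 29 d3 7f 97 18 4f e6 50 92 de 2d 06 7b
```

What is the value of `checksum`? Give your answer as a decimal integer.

`checksum` follows `tag` (4 B), `height` (2 B), so it starts at offset 4 + 2 = 6 and occupies 4 bytes.
Bytes at offsets 6..9: 4F E6 50 92.
Little-endian stores the least-significant byte at the lowest address.
Reassemble most-significant byte first: 92 50 E6 4F → 0x9250E64F.
0x9250E64F = 2454775375.

2454775375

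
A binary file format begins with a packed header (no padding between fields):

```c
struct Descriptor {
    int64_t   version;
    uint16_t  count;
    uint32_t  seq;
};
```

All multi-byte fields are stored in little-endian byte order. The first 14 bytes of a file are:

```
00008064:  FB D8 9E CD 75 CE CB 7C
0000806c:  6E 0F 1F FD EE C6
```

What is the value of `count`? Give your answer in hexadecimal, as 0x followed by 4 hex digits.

`count` follows `version` (8 bytes), so it starts at byte offset 8 and occupies 2 bytes.
Bytes at offsets 8..9: 6E 0F.
Little-endian: lowest address holds the least-significant byte.
Reassemble most-significant byte first: 0F 6E → 0x0F6E.

0x0F6E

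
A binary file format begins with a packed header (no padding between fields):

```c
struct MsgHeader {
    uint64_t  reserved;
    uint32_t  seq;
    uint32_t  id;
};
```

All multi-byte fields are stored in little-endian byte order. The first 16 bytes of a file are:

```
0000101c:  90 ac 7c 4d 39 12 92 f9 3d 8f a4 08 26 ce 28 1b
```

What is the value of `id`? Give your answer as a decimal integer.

`id` follows `reserved` (8 B), `seq` (4 B), so it starts at offset 8 + 4 = 12 and occupies 4 bytes.
Bytes at offsets 12..15: 26 CE 28 1B.
Little-endian: lowest address holds the least-significant byte.
Reassemble most-significant byte first: 1B 28 CE 26 → 0x1B28CE26.
0x1B28CE26 = 455659046.

455659046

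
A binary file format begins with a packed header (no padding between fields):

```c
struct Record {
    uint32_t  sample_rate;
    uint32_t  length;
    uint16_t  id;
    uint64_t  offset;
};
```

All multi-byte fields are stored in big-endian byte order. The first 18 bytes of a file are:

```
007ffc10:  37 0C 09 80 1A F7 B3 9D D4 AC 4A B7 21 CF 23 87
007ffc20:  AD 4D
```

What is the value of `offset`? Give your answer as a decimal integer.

5383809053082758477

`offset` follows `sample_rate` (4 B), `length` (4 B), `id` (2 B), so it starts at offset 4 + 4 + 2 = 10 and occupies 8 bytes.
Bytes at offsets 10..17: 4A B7 21 CF 23 87 AD 4D.
In big-endian order the high byte comes first in memory.
The bytes are already most-significant first: 0x4AB721CF2387AD4D.
0x4AB721CF2387AD4D = 5383809053082758477.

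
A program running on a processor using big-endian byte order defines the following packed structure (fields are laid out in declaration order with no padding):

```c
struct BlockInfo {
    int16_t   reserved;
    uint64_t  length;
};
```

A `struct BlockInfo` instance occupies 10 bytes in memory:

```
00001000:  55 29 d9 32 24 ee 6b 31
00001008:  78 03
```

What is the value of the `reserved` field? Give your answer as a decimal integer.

21801

`reserved` is the first field, at byte offset 0, occupying 2 bytes.
Bytes at offsets 0..1: 55 29.
In big-endian order the high byte comes first in memory.
The bytes are already most-significant first: 0x5529.
0x5529 = 21801.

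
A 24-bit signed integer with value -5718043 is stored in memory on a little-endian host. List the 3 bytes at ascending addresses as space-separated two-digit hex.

Two's complement of -5718043 in 24 bits: 5718043 = 0x57401B; invert → 0xA8BFE4; add 1 → 0xA8BFE5.
Split into bytes (most-significant first): A8 BF E5.
In little-endian order the low byte comes first in memory.
So at ascending addresses the bytes are E5 BF A8.

E5 BF A8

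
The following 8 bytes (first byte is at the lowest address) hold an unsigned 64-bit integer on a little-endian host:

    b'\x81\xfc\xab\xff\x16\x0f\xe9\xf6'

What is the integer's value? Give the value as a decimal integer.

In little-endian order the low byte comes first in memory.
Reassemble most-significant byte first: F6 E9 0F 16 FF AB FC 81 → 0xF6E90F16FFABFC81.
0xF6E90F16FFABFC81 = 17791768394357013633.

17791768394357013633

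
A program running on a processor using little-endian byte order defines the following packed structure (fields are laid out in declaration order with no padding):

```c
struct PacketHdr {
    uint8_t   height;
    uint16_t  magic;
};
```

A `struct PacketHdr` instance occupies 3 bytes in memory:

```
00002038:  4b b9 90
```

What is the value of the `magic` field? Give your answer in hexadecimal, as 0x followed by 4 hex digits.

0x90B9

`magic` follows `height` (1 byte), so it starts at byte offset 1 and occupies 2 bytes.
Bytes at offsets 1..2: B9 90.
Little-endian: lowest address holds the least-significant byte.
Reassemble most-significant byte first: 90 B9 → 0x90B9.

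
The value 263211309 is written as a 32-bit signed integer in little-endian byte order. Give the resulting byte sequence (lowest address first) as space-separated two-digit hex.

263211309 in hexadecimal, padded to 32 bits, is 0x0FB0492D.
Split into bytes (most-significant first): 0F B0 49 2D.
Little-endian: lowest address holds the least-significant byte.
So at ascending addresses the bytes are 2D 49 B0 0F.

2D 49 B0 0F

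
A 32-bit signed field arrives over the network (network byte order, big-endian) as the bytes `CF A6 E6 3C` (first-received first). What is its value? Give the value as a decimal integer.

-811145668

Big-endian: lowest address holds the most-significant byte.
The bytes are already most-significant first: 0xCFA6E63C.
Top bit is set, so as a signed 32-bit value this is 0xCFA6E63C − 2^32 = -811145668.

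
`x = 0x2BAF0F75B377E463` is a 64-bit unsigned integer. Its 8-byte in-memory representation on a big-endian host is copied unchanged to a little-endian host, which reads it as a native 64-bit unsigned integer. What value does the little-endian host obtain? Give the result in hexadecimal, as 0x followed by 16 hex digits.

Stored big-endian, the bytes at ascending addresses are 2B AF 0F 75 B3 77 E4 63.
Read back as little-endian, the first byte is least significant, giving 0x63E477B3750FAF2B.

0x63E477B3750FAF2B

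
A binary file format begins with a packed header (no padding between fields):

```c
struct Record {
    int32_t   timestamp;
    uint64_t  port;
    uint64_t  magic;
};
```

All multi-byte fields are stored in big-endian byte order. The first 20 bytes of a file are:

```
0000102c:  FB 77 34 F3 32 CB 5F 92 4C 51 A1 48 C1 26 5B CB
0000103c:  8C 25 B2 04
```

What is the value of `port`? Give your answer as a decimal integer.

3660124204118942024

`port` follows `timestamp` (4 bytes), so it starts at byte offset 4 and occupies 8 bytes.
Bytes at offsets 4..11: 32 CB 5F 92 4C 51 A1 48.
Big-endian: lowest address holds the most-significant byte.
The bytes are already most-significant first: 0x32CB5F924C51A148.
0x32CB5F924C51A148 = 3660124204118942024.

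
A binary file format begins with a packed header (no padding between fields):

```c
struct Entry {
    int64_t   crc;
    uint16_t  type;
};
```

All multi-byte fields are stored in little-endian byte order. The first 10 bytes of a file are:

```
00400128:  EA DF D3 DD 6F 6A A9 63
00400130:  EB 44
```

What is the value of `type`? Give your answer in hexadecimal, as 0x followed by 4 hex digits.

`type` follows `crc` (8 bytes), so it starts at byte offset 8 and occupies 2 bytes.
Bytes at offsets 8..9: EB 44.
Little-endian: lowest address holds the least-significant byte.
Reassemble most-significant byte first: 44 EB → 0x44EB.

0x44EB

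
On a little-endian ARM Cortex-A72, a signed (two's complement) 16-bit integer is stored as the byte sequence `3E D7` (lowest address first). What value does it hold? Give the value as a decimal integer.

-10434

Little-endian: lowest address holds the least-significant byte.
Reassemble most-significant byte first: D7 3E → 0xD73E.
Top bit is set, so as a signed 16-bit value this is 0xD73E − 2^16 = -10434.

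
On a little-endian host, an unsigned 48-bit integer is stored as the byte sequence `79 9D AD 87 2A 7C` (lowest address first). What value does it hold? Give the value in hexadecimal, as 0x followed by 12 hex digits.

0x7C2A87AD9D79

Little-endian: lowest address holds the least-significant byte.
Reassemble most-significant byte first: 7C 2A 87 AD 9D 79 → 0x7C2A87AD9D79.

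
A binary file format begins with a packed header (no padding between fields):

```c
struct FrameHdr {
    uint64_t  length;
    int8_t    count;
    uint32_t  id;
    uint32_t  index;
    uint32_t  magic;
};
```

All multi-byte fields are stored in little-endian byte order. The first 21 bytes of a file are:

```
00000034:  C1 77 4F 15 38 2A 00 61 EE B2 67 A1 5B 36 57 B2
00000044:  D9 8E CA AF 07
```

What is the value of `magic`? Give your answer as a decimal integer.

`magic` follows `length` (8 B), `count` (1 B), `id` (4 B), `index` (4 B), so it starts at offset 8 + 1 + 4 + 4 = 17 and occupies 4 bytes.
Bytes at offsets 17..20: 8E CA AF 07.
Little-endian stores the least-significant byte at the lowest address.
Reassemble most-significant byte first: 07 AF CA 8E → 0x07AFCA8E.
0x07AFCA8E = 128961166.

128961166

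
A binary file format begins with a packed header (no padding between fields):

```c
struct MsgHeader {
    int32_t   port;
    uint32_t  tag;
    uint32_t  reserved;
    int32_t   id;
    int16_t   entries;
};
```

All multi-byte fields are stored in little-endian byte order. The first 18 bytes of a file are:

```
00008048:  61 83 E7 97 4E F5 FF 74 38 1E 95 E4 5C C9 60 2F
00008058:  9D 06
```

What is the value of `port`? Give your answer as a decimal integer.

`port` is the first field, at byte offset 0, occupying 4 bytes.
Bytes at offsets 0..3: 61 83 E7 97.
In little-endian order the low byte comes first in memory.
Reassemble most-significant byte first: 97 E7 83 61 → 0x97E78361.
Top bit is set, so as a signed 32-bit value this is 0x97E78361 − 2^32 = -1746435231.

-1746435231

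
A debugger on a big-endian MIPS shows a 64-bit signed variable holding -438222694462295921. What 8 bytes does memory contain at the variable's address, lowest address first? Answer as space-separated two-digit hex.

F9 EB 1E C7 FC 0F 70 8F

Two's complement of -438222694462295921 in 64 bits: 438222694462295921 = 0x0614E13803F08F71; invert → 0xF9EB1EC7FC0F708E; add 1 → 0xF9EB1EC7FC0F708F.
Split into bytes (most-significant first): F9 EB 1E C7 FC 0F 70 8F.
In big-endian order the high byte comes first in memory.
So the memory order matches the most-significant-first order: F9 EB 1E C7 FC 0F 70 8F.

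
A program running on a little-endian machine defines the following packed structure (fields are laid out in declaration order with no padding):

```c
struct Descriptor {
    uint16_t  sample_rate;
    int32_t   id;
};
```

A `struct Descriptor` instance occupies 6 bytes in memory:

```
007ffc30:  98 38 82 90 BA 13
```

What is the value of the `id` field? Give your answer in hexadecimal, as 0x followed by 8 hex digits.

`id` follows `sample_rate` (2 bytes), so it starts at byte offset 2 and occupies 4 bytes.
Bytes at offsets 2..5: 82 90 BA 13.
Little-endian: lowest address holds the least-significant byte.
Reassemble most-significant byte first: 13 BA 90 82 → 0x13BA9082.

0x13BA9082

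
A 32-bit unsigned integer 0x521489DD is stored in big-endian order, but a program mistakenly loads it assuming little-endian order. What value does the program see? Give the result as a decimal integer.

Stored big-endian, the bytes at ascending addresses are 52 14 89 DD.
Read back as little-endian, the first byte is least significant, giving 0xDD891452.
0xDD891452 = 3716748370.

3716748370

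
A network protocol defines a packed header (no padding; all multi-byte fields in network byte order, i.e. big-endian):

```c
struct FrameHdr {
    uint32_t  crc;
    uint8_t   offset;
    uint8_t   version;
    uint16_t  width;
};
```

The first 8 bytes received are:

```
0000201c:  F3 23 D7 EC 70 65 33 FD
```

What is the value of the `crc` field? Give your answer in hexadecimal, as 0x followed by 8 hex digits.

`crc` is the first field, at byte offset 0, occupying 4 bytes.
Bytes at offsets 0..3: F3 23 D7 EC.
In big-endian order the high byte comes first in memory.
The bytes are already most-significant first: 0xF323D7EC.

0xF323D7EC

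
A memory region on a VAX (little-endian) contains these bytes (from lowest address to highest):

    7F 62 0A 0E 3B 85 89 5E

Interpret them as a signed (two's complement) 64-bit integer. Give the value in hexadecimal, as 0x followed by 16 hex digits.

Little-endian: lowest address holds the least-significant byte.
Reassemble most-significant byte first: 5E 89 85 3B 0E 0A 62 7F → 0x5E89853B0E0A627F.

0x5E89853B0E0A627F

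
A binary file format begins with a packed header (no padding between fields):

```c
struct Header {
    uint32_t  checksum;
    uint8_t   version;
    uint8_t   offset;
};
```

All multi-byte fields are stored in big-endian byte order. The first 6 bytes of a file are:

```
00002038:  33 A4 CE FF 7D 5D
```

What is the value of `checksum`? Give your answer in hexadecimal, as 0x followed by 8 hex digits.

0x33A4CEFF

`checksum` is the first field, at byte offset 0, occupying 4 bytes.
Bytes at offsets 0..3: 33 A4 CE FF.
In big-endian order the high byte comes first in memory.
The bytes are already most-significant first: 0x33A4CEFF.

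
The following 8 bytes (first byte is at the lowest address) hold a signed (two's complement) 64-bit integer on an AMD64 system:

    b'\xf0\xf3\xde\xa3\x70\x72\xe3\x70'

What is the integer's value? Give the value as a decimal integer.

8134471180072449008

Little-endian stores the least-significant byte at the lowest address.
Reassemble most-significant byte first: 70 E3 72 70 A3 DE F3 F0 → 0x70E37270A3DEF3F0.
0x70E37270A3DEF3F0 = 8134471180072449008.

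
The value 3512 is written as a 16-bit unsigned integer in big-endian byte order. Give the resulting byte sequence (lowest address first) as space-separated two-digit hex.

3512 in hexadecimal, padded to 16 bits, is 0x0DB8.
Split into bytes (most-significant first): 0D B8.
Big-endian: lowest address holds the most-significant byte.
So the memory order matches the most-significant-first order: 0D B8.

0D B8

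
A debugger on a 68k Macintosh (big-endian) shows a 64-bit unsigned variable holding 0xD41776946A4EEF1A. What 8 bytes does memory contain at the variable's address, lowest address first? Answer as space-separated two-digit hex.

D4 17 76 94 6A 4E EF 1A

Split into bytes (most-significant first): D4 17 76 94 6A 4E EF 1A.
In big-endian order the high byte comes first in memory.
So the memory order matches the most-significant-first order: D4 17 76 94 6A 4E EF 1A.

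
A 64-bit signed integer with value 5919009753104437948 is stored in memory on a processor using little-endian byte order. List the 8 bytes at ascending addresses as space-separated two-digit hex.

5919009753104437948 in hexadecimal, padded to 64 bits, is 0x52248C029BDCD2BC.
Split into bytes (most-significant first): 52 24 8C 02 9B DC D2 BC.
Little-endian: lowest address holds the least-significant byte.
So at ascending addresses the bytes are BC D2 DC 9B 02 8C 24 52.

BC D2 DC 9B 02 8C 24 52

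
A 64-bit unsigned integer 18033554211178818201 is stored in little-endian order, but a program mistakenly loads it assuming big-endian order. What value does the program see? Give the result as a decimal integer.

18033554211178818201 in 64-bit hexadecimal is 0xFA440E025B102A99.
Stored little-endian, the bytes at ascending addresses are 99 2A 10 5B 02 0E 44 FA.
Read back as big-endian, the last byte is least significant, giving 0x992A105B020E44FA.
0x992A105B020E44FA = 11036651819887379706.

11036651819887379706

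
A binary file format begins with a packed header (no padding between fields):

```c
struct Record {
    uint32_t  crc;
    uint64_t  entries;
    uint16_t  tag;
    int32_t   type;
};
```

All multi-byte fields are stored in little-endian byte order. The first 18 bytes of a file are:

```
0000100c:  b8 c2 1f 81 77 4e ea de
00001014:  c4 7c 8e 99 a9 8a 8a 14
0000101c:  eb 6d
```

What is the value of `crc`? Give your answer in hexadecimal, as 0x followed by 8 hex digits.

0x811FC2B8

`crc` is the first field, at byte offset 0, occupying 4 bytes.
Bytes at offsets 0..3: B8 C2 1F 81.
In little-endian order the low byte comes first in memory.
Reassemble most-significant byte first: 81 1F C2 B8 → 0x811FC2B8.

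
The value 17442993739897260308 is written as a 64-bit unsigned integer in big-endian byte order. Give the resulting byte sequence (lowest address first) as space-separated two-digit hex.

F2 11 F6 63 B5 F0 49 14

17442993739897260308 in hexadecimal, padded to 64 bits, is 0xF211F663B5F04914.
Split into bytes (most-significant first): F2 11 F6 63 B5 F0 49 14.
Big-endian: lowest address holds the most-significant byte.
So the memory order matches the most-significant-first order: F2 11 F6 63 B5 F0 49 14.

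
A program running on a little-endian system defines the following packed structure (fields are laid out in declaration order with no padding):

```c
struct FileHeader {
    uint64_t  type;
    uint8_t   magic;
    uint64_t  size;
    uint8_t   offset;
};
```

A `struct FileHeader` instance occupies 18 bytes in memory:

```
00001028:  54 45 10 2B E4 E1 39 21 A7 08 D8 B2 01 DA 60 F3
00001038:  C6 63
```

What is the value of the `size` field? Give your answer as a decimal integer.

14335908528298055688

`size` follows `type` (8 B), `magic` (1 B), so it starts at offset 8 + 1 = 9 and occupies 8 bytes.
Bytes at offsets 9..16: 08 D8 B2 01 DA 60 F3 C6.
Little-endian stores the least-significant byte at the lowest address.
Reassemble most-significant byte first: C6 F3 60 DA 01 B2 D8 08 → 0xC6F360DA01B2D808.
0xC6F360DA01B2D808 = 14335908528298055688.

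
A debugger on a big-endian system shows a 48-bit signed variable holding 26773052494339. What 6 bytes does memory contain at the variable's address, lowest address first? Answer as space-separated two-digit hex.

18 59 96 48 92 03

26773052494339 in hexadecimal, padded to 48 bits, is 0x185996489203.
Split into bytes (most-significant first): 18 59 96 48 92 03.
Big-endian stores the most-significant byte at the lowest address.
So the memory order matches the most-significant-first order: 18 59 96 48 92 03.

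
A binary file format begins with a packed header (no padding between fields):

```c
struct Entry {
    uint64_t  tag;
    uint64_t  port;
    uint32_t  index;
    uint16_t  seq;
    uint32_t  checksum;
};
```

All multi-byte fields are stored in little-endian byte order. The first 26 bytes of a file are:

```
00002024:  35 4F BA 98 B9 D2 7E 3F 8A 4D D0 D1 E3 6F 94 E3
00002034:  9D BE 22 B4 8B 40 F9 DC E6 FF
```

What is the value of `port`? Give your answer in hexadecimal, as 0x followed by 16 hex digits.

`port` follows `tag` (8 bytes), so it starts at byte offset 8 and occupies 8 bytes.
Bytes at offsets 8..15: 8A 4D D0 D1 E3 6F 94 E3.
In little-endian order the low byte comes first in memory.
Reassemble most-significant byte first: E3 94 6F E3 D1 D0 4D 8A → 0xE3946FE3D1D04D8A.

0xE3946FE3D1D04D8A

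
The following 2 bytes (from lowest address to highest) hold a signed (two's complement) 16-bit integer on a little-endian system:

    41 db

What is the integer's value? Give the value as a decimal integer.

-9407

Little-endian stores the least-significant byte at the lowest address.
Reassemble most-significant byte first: DB 41 → 0xDB41.
Top bit is set, so as a signed 16-bit value this is 0xDB41 − 2^16 = -9407.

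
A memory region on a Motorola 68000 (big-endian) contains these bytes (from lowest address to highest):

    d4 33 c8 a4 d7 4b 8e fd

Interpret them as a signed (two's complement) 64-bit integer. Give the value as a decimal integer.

-3155958303544340739

In big-endian order the high byte comes first in memory.
The bytes are already most-significant first: 0xD433C8A4D74B8EFD.
Top bit is set, so as a signed 64-bit value this is 0xD433C8A4D74B8EFD − 2^64 = -3155958303544340739.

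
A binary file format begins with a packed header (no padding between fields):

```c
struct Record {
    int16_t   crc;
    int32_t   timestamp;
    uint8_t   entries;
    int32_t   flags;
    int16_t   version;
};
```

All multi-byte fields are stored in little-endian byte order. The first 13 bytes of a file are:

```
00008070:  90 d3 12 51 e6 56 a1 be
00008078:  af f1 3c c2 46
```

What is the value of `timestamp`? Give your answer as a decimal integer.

1457934610

`timestamp` follows `crc` (2 bytes), so it starts at byte offset 2 and occupies 4 bytes.
Bytes at offsets 2..5: 12 51 E6 56.
Little-endian: lowest address holds the least-significant byte.
Reassemble most-significant byte first: 56 E6 51 12 → 0x56E65112.
0x56E65112 = 1457934610.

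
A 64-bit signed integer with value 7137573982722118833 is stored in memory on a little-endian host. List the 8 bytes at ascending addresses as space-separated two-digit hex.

7137573982722118833 in hexadecimal, padded to 64 bits, is 0x630DC1B88638D4B1.
Split into bytes (most-significant first): 63 0D C1 B8 86 38 D4 B1.
In little-endian order the low byte comes first in memory.
So at ascending addresses the bytes are B1 D4 38 86 B8 C1 0D 63.

B1 D4 38 86 B8 C1 0D 63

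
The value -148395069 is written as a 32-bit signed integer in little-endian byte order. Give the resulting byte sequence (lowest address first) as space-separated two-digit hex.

C3 AB 27 F7

Two's complement of -148395069 in 32 bits: 148395069 = 0x08D8543D; invert → 0xF727ABC2; add 1 → 0xF727ABC3.
Split into bytes (most-significant first): F7 27 AB C3.
In little-endian order the low byte comes first in memory.
So at ascending addresses the bytes are C3 AB 27 F7.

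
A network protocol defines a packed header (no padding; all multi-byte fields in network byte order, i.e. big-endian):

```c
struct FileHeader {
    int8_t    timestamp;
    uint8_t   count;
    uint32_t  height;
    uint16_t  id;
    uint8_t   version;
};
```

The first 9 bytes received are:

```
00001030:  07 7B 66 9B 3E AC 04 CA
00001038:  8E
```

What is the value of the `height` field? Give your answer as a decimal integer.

`height` follows `timestamp` (1 B), `count` (1 B), so it starts at offset 1 + 1 = 2 and occupies 4 bytes.
Bytes at offsets 2..5: 66 9B 3E AC.
Big-endian stores the most-significant byte at the lowest address.
The bytes are already most-significant first: 0x669B3EAC.
0x669B3EAC = 1721450156.

1721450156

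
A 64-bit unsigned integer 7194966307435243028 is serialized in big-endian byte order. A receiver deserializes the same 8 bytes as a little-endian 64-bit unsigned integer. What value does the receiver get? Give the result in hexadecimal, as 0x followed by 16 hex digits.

7194966307435243028 in 64-bit hexadecimal is 0x63D9A7BC6D94E614.
Stored big-endian, the bytes at ascending addresses are 63 D9 A7 BC 6D 94 E6 14.
Read back as little-endian, the first byte is least significant, giving 0x14E6946DBCA7D963.

0x14E6946DBCA7D963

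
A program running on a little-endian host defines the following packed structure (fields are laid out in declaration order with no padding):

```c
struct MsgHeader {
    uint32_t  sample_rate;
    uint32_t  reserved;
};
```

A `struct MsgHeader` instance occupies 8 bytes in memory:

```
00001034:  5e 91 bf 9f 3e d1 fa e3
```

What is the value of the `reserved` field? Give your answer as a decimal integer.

3824865598

`reserved` follows `sample_rate` (4 bytes), so it starts at byte offset 4 and occupies 4 bytes.
Bytes at offsets 4..7: 3E D1 FA E3.
Little-endian stores the least-significant byte at the lowest address.
Reassemble most-significant byte first: E3 FA D1 3E → 0xE3FAD13E.
0xE3FAD13E = 3824865598.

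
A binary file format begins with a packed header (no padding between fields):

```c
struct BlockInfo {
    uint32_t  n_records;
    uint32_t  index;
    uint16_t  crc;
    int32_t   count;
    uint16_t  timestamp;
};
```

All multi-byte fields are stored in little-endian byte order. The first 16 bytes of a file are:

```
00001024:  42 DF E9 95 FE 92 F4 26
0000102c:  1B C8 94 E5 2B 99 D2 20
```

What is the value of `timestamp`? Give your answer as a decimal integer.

`timestamp` follows `n_records` (4 B), `index` (4 B), `crc` (2 B), `count` (4 B), so it starts at offset 4 + 4 + 2 + 4 = 14 and occupies 2 bytes.
Bytes at offsets 14..15: D2 20.
In little-endian order the low byte comes first in memory.
Reassemble most-significant byte first: 20 D2 → 0x20D2.
0x20D2 = 8402.

8402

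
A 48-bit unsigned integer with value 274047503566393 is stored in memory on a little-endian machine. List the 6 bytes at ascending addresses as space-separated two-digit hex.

274047503566393 in hexadecimal, padded to 48 bits, is 0xF93EA81A0639.
Split into bytes (most-significant first): F9 3E A8 1A 06 39.
In little-endian order the low byte comes first in memory.
So at ascending addresses the bytes are 39 06 1A A8 3E F9.

39 06 1A A8 3E F9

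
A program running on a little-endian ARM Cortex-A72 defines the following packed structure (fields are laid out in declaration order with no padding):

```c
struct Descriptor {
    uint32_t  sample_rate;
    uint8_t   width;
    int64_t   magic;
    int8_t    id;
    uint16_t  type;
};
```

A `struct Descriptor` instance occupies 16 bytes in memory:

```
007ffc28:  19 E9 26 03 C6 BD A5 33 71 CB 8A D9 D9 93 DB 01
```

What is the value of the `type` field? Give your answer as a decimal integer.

475

`type` follows `sample_rate` (4 B), `width` (1 B), `magic` (8 B), `id` (1 B), so it starts at offset 4 + 1 + 8 + 1 = 14 and occupies 2 bytes.
Bytes at offsets 14..15: DB 01.
Little-endian stores the least-significant byte at the lowest address.
Reassemble most-significant byte first: 01 DB → 0x01DB.
0x01DB = 475.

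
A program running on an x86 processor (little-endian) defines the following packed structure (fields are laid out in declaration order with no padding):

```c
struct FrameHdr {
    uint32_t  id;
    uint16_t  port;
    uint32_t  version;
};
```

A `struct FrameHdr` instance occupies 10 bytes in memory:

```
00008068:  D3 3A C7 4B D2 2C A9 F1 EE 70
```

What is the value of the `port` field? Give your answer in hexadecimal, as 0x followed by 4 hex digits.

`port` follows `id` (4 bytes), so it starts at byte offset 4 and occupies 2 bytes.
Bytes at offsets 4..5: D2 2C.
Little-endian stores the least-significant byte at the lowest address.
Reassemble most-significant byte first: 2C D2 → 0x2CD2.

0x2CD2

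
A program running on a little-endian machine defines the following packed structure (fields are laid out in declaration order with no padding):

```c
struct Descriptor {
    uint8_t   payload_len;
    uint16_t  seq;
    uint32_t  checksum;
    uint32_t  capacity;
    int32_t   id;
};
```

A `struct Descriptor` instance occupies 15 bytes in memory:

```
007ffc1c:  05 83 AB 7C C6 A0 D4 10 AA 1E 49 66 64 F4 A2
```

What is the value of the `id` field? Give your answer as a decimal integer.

`id` follows `payload_len` (1 B), `seq` (2 B), `checksum` (4 B), `capacity` (4 B), so it starts at offset 1 + 2 + 4 + 4 = 11 and occupies 4 bytes.
Bytes at offsets 11..14: 66 64 F4 A2.
Little-endian: lowest address holds the least-significant byte.
Reassemble most-significant byte first: A2 F4 64 66 → 0xA2F46466.
Top bit is set, so as a signed 32-bit value this is 0xA2F46466 − 2^32 = -1561041818.

-1561041818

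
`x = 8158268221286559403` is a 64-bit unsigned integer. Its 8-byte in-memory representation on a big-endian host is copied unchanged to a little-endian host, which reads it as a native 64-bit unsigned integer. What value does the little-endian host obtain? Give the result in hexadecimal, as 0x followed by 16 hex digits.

8158268221286559403 in 64-bit hexadecimal is 0x7137FDB91024AEAB.
Stored big-endian, the bytes at ascending addresses are 71 37 FD B9 10 24 AE AB.
Read back as little-endian, the first byte is least significant, giving 0xABAE2410B9FD3771.

0xABAE2410B9FD3771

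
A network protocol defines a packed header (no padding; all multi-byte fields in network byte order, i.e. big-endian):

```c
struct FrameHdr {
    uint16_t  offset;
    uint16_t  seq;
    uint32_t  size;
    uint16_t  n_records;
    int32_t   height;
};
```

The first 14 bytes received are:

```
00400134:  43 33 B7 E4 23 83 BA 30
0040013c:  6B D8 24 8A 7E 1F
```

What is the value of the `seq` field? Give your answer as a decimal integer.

`seq` follows `offset` (2 bytes), so it starts at byte offset 2 and occupies 2 bytes.
Bytes at offsets 2..3: B7 E4.
Big-endian stores the most-significant byte at the lowest address.
The bytes are already most-significant first: 0xB7E4.
0xB7E4 = 47076.

47076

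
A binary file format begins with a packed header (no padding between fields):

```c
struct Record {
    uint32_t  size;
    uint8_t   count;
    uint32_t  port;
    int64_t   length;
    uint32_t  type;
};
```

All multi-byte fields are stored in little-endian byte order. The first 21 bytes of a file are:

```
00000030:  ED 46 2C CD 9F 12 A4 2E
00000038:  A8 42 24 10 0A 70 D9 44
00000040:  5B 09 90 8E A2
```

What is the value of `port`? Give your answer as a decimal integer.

2821628946

`port` follows `size` (4 B), `count` (1 B), so it starts at offset 4 + 1 = 5 and occupies 4 bytes.
Bytes at offsets 5..8: 12 A4 2E A8.
Little-endian: lowest address holds the least-significant byte.
Reassemble most-significant byte first: A8 2E A4 12 → 0xA82EA412.
0xA82EA412 = 2821628946.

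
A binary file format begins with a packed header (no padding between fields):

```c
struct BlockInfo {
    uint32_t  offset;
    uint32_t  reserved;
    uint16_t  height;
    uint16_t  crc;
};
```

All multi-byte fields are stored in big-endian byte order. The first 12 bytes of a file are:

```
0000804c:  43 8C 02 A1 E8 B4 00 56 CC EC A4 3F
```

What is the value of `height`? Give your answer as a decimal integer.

52460

`height` follows `offset` (4 B), `reserved` (4 B), so it starts at offset 4 + 4 = 8 and occupies 2 bytes.
Bytes at offsets 8..9: CC EC.
Big-endian stores the most-significant byte at the lowest address.
The bytes are already most-significant first: 0xCCEC.
0xCCEC = 52460.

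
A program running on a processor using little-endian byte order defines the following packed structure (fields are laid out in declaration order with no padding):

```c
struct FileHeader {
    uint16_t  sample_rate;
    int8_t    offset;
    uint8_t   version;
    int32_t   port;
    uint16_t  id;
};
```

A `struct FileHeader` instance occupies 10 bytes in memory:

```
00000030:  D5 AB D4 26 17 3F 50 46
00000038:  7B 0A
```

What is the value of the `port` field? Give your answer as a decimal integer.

`port` follows `sample_rate` (2 B), `offset` (1 B), `version` (1 B), so it starts at offset 2 + 1 + 1 = 4 and occupies 4 bytes.
Bytes at offsets 4..7: 17 3F 50 46.
Little-endian: lowest address holds the least-significant byte.
Reassemble most-significant byte first: 46 50 3F 17 → 0x46503F17.
0x46503F17 = 1179664151.

1179664151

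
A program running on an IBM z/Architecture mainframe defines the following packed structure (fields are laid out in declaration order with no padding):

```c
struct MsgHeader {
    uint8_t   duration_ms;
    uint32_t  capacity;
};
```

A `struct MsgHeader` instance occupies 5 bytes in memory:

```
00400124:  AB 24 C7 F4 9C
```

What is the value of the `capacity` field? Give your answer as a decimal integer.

617084060

`capacity` follows `duration_ms` (1 byte), so it starts at byte offset 1 and occupies 4 bytes.
Bytes at offsets 1..4: 24 C7 F4 9C.
In big-endian order the high byte comes first in memory.
The bytes are already most-significant first: 0x24C7F49C.
0x24C7F49C = 617084060.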